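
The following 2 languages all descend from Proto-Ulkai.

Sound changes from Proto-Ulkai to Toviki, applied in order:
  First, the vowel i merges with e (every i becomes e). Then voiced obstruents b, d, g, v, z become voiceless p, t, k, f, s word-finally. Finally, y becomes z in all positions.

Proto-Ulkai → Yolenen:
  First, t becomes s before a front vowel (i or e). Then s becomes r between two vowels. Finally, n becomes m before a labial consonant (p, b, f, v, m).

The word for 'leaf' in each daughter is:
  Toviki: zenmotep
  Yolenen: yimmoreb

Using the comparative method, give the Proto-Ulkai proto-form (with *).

Position 6: Toviki has t, Yolenen has r. Taking the neighbouring segments as reconstructed: Toviki t can only go back to *t; Yolenen r could go back to *t or *s or *r — the one source consistent with every daughter is *t.
Position 1: Toviki has z, Yolenen has y. Yolenen preserves y here (none of its changes turn any other segment into y), so the proto-segment is *y.
Verify the candidate proto-form against each daughter:
Toviki: start from *yinmoteb.
  rule 1 (vowel merger): yinmoteb → yenmoteb
  rule 2 (final devoicing): yenmoteb → yenmotep
  rule 3 (unconditioned shift): yenmotep → zenmotep
  ⇒ Toviki zenmotep
Yolenen: *yinmoteb > yinmoseb > yinmoreb > yimmoreb  (by palatalisation, rhotacism, nasal place assimilation)
Only *yinmoteb yields all of Toviki zenmotep, Yolenen yimmoreb.

*yinmoteb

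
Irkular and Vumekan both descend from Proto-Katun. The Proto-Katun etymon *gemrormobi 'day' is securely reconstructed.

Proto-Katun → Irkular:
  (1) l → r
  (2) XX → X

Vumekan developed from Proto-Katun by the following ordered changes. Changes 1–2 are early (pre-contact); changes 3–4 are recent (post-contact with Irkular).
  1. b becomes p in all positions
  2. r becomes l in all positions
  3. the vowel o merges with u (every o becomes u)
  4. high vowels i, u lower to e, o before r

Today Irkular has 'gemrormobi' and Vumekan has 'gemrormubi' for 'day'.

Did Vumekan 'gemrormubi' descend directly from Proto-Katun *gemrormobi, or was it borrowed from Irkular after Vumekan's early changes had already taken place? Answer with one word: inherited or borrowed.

borrowed

If inherited, *gemrormobi would pass through all of Vumekan's changes:
Vumekan: start from *gemrormobi.
  rule 1 (unconditioned shift): gemrormobi → gemrormopi
  rule 2 (unconditioned shift): gemrormopi → gemlolmopi
  rule 3 (vowel merger): gemlolmopi → gemlulmupi
  rule 4: no change — gemlulmupi
  ⇒ Vumekan gemlulmupi
If borrowed from Irkular 'gemrormobi' after the early changes, it would undergo only the recent ones:
  rule 3 (vowel merger): gemrormobi → gemrurmubi
  rule 4 (pre-rhotic lowering): gemrurmubi → gemrormubi
  ⇒ as a loan: gemrormubi
Vumekan 'gemrormubi' matches the loan outcome 'gemrormubi', not the inherited 'gemlulmupi' — it skipped the early Vumekan changes, so it was borrowed from Irkular.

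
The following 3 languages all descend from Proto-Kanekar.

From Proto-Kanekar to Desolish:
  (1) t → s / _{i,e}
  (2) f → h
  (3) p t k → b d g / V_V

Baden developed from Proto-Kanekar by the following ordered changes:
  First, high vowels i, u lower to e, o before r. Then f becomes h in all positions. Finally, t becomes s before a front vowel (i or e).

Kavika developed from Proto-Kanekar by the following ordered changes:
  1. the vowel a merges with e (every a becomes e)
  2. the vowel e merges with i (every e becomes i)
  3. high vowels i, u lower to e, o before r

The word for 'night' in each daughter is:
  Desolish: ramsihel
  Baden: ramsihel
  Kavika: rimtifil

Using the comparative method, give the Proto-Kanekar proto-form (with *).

Position 4: Desolish has s, Baden has s, Kavika has t. Kavika preserves t here (none of its changes turn any other segment into t), so the proto-segment is *t.
Position 7: Desolish has e, Baden has e, Kavika has i. Desolish preserves e here (none of its changes turn any other segment into e), so the proto-segment is *e.
Verify the candidate proto-form against each daughter:
Desolish: *ramtifel
  ramtifel → ramsifel   [palatalisation]
  ramsifel → ramsihel   [unconditioned shift]
  ramsihel (rule 3 does not apply)
  giving Desolish ramsihel.
Baden: start from *ramtifel.
  rule 1: no change — ramtifel
  rule 2 (unconditioned shift): ramtifel → ramtihel
  rule 3 (palatalisation): ramtihel → ramsihel
  ⇒ Baden ramsihel
Kavika: start from *ramtifel.
  rule 1 (vowel merger): ramtifel → remtifel
  rule 2 (vowel merger): remtifel → rimtifil
  rule 3: no change — rimtifil
  ⇒ Kavika rimtifil
Only *ramtifel yields all of Desolish ramsihel, Baden ramsihel, Kavika rimtifil.

*ramtifel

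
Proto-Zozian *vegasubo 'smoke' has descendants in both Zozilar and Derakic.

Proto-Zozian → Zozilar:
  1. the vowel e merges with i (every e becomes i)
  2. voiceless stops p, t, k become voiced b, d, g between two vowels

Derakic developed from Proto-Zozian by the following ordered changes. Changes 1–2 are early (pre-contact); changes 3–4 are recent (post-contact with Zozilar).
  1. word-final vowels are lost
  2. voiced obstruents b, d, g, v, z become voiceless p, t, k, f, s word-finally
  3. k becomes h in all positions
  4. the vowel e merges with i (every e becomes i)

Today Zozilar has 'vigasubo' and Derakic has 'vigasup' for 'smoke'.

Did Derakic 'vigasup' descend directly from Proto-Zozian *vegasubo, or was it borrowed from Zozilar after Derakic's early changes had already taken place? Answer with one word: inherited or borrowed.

If inherited, *vegasubo would pass through all of Derakic's changes:
Derakic: *vegasubo
  vegasubo → vegasub   [apocope]
  vegasub → vegasup   [final devoicing]
  vegasup (rule 3 does not apply)
  vegasup → vigasup   [vowel merger]
  giving Derakic vigasup.
If borrowed from Zozilar 'vigasubo' after the early changes, it would undergo only the recent ones:
  rule 3 (unconditioned shift): no change (vigasubo)
  rule 4 (vowel merger): no change (vigasubo)
  ⇒ as a loan: vigasubo
Derakic 'vigasup' matches the inherited outcome exactly, so it is an inherited cognate, not a loan.

inherited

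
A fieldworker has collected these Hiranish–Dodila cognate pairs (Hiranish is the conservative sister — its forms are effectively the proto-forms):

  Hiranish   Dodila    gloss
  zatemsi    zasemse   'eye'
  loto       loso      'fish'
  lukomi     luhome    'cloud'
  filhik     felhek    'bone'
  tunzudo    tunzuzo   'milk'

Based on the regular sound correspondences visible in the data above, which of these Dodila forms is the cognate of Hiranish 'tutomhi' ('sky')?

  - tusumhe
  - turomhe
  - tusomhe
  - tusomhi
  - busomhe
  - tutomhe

tusomhe

loto ~ loso — Hiranish t corresponds to Dodila s between vowels (before a back vowel).
zatemsi ~ zasemse, lukomi ~ luhome — Hiranish i corresponds to Dodila e word-finally.
Applying these to Hiranish 'tutomhi':
  tutomhi → tusomhi   (t→s between vowels (before a back vowel))
  tusomhi → tusomhe   (i→e word-finally)
So the Dodila cognate is 'tusomhe'.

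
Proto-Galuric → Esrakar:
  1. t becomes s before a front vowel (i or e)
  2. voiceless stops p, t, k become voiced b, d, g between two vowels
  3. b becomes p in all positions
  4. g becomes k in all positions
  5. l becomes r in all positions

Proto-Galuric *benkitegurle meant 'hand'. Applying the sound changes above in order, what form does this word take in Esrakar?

Esrakar: *benkitegurle > benkisegurle > penkisegurle > penkisekurle > penkisekurre  (by palatalisation, unconditioned shift, unconditioned shift, unconditioned shift)

penkisekurre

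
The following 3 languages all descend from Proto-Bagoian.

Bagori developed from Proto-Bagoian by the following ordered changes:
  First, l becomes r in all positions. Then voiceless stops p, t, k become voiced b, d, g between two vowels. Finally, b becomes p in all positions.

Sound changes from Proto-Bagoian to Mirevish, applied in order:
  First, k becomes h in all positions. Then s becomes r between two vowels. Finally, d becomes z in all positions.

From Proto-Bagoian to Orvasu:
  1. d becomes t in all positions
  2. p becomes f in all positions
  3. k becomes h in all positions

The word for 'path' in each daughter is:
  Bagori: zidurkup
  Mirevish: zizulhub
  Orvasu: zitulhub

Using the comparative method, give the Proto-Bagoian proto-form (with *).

Position 5: Bagori has r, Mirevish has l, Orvasu has l. Mirevish preserves l here (none of its changes turn any other segment into l), so the proto-segment is *l.
Position 8: Bagori has p, Mirevish has b, Orvasu has b. Mirevish preserves b here (none of its changes turn any other segment into b), so the proto-segment is *b.
Position 3: Bagori has d, Mirevish has z, Orvasu has t. Taking the neighbouring segments as reconstructed: Bagori d could go back to *t or *d; Mirevish z could go back to *d or *z; Orvasu t could go back to *t or *d — the one source consistent with every daughter is *d.
Continuing position by position gives *zidulkub; check it forward:
Bagori: start from *zidulkub.
  rule 1 (unconditioned shift): zidulkub → zidurkub
  rule 2: no change — zidurkub
  rule 3 (unconditioned shift): zidurkub → zidurkup
  ⇒ Bagori zidurkup
Mirevish: *zidulkub
  zidulkub → zidulhub   [unconditioned shift]
  zidulhub (rule 2 does not apply)
  zidulhub → zizulhub   [unconditioned shift]
  giving Mirevish zizulhub.
Orvasu: *zidulkub
  zidulkub → zitulkub   [unconditioned shift]
  zitulkub (rule 2 does not apply)
  zitulkub → zitulhub   [unconditioned shift]
  giving Orvasu zitulhub.
Only *zidulkub yields all of Bagori zidurkup, Mirevish zizulhub, Orvasu zitulhub.

*zidulkub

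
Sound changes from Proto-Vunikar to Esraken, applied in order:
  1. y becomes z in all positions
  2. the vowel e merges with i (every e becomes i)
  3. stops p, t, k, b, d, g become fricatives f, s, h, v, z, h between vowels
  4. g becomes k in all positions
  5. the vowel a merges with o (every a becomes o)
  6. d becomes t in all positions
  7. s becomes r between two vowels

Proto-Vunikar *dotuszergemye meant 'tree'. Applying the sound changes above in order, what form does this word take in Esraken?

toruszirkimzi

Esraken: start from *dotuszergemye.
  rule 1 (unconditioned shift): dotuszergemye → dotuszergemze
  rule 2 (vowel merger): dotuszergemze → dotuszirgimzi
  rule 3 (intervocalic lenition): dotuszirgimzi → dosuszirgimzi
  rule 4 (unconditioned shift): dosuszirgimzi → dosuszirkimzi
  rule 5: no change — dosuszirkimzi
  rule 6 (unconditioned shift): dosuszirkimzi → tosuszirkimzi
  rule 7 (rhotacism): tosuszirkimzi → toruszirkimzi
  ⇒ Esraken toruszirkimzi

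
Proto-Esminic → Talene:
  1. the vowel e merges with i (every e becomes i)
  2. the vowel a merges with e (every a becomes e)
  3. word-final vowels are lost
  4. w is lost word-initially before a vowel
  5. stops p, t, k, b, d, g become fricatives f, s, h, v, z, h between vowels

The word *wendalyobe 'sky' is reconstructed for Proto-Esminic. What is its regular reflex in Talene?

Talene: *wendalyobe
  wendalyobe → windalyobi   [vowel merger]
  windalyobi → windelyobi   [vowel merger]
  windelyobi → windelyob   [apocope]
  windelyob → indelyob   [glide loss]
  indelyob (rule 5 does not apply)
  giving Talene indelyob.

indelyob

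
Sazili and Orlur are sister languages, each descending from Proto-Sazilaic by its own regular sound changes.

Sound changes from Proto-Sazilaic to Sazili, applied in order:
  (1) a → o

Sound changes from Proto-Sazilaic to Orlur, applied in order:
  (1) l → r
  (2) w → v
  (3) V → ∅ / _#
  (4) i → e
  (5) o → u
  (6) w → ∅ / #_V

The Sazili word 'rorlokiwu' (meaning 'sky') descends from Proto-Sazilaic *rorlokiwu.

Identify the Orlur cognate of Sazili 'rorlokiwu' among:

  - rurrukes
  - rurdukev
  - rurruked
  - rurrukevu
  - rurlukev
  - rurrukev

rurrukev

Orlur: *rorlokiwu > rorrokiwu > rorrokivu > rorrokiv > rorrokev > rurrukev  (by unconditioned shift, unconditioned shift, apocope, vowel merger, vowel merger)
The other candidates each miss or misapply at least one Orlur change.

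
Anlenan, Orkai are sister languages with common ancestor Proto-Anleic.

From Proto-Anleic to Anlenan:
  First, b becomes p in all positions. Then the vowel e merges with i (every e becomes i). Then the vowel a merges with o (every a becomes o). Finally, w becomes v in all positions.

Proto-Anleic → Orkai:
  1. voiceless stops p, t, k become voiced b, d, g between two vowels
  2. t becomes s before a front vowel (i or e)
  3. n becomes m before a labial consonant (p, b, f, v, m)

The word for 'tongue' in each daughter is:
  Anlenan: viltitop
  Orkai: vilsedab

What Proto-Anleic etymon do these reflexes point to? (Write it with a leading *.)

Position 4: Anlenan has t, Orkai has s. Anlenan preserves t here (none of its changes turn any other segment into t), so the proto-segment is *t.
Position 5: Anlenan has i, Orkai has e. Orkai preserves e here (none of its changes turn any other segment into e), so the proto-segment is *e.
Position 6: Anlenan has t, Orkai has d. Anlenan preserves t here (none of its changes turn any other segment into t), so the proto-segment is *t.
Continuing position by position gives *viltetab; check it forward:
Anlenan: start from *viltetab.
  rule 1 (unconditioned shift): viltetab → viltetap
  rule 2 (vowel merger): viltetap → viltitap
  rule 3 (vowel merger): viltitap → viltitop
  rule 4: no change — viltitop
  ⇒ Anlenan viltitop
Orkai: start from *viltetab.
  rule 1 (intervocalic voicing): viltetab → viltedab
  rule 2 (palatalisation): viltedab → vilsedab
  rule 3: no change — vilsedab
  ⇒ Orkai vilsedab
*viltetab is the unique common source.

*viltetab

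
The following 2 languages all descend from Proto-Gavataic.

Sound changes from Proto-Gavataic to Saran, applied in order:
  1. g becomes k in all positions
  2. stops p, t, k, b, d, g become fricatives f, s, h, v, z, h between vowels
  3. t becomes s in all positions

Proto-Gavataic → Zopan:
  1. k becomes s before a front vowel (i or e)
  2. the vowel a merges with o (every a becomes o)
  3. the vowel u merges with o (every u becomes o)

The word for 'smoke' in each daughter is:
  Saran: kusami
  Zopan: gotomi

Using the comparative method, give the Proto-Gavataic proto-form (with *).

Position 2: Saran has u, Zopan has o. Saran preserves u here (none of its changes turn any other segment into u), so the proto-segment is *u.
Position 1: Saran has k, Zopan has g. Zopan preserves g here (none of its changes turn any other segment into g), so the proto-segment is *g.
Position 3: Saran has s, Zopan has t. Zopan preserves t here (none of its changes turn any other segment into t), so the proto-segment is *t.
This points to *gutami. Verify forward in each daughter:
Saran: start from *gutami.
  rule 1 (unconditioned shift): gutami → kutami
  rule 2 (intervocalic lenition): kutami → kusami
  rule 3: no change — kusami
  ⇒ Saran kusami
Zopan: *gutami
  gutami (rule 1 does not apply)
  gutami → gutomi   [vowel merger]
  gutomi → gotomi   [vowel merger]
  giving Zopan gotomi.
*gutami is the unique common source.

*gutami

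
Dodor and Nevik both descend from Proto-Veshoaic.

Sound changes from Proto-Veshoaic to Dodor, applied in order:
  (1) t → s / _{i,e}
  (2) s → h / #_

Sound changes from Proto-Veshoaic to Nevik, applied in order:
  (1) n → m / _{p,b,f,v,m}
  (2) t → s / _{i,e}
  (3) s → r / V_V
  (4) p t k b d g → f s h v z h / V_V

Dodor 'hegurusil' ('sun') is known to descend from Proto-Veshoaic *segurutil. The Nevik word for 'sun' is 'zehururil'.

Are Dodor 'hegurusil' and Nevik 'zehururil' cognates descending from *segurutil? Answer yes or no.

no

Derive the expected Nevik reflex of *segurutil:
Nevik: start from *segurutil.
  rule 1: no change — segurutil
  rule 2 (palatalisation): segurutil → segurusil
  rule 3 (rhotacism): segurusil → segururil
  rule 4 (intervocalic lenition): segururil → sehururil
  ⇒ Nevik sehururil
The regular Nevik reflex would be 'sehururil', but the attested form is 'zehururil'. The correspondence is irregular, so they are not cognates (the Nevik form has a different source).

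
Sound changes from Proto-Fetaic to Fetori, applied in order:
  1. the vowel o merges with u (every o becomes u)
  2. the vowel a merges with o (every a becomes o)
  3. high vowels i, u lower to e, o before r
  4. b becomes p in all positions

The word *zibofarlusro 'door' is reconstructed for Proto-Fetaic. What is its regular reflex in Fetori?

Fetori: *zibofarlusro > zibufarlusru > zibuforlusru > zipuforlusru  (by vowel merger, vowel merger, unconditioned shift)

zipuforlusru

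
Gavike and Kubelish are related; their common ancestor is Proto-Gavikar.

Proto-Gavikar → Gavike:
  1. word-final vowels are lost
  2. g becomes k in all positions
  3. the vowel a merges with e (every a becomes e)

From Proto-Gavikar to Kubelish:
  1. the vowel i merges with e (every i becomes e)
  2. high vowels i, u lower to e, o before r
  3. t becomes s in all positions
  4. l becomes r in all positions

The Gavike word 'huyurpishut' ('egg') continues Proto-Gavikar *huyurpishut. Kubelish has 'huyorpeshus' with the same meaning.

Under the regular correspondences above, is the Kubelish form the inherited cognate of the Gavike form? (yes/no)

Derive the expected Kubelish reflex of *huyurpishut:
Kubelish: *huyurpishut > huyurpeshut > huyorpeshut > huyorpeshus  (by vowel merger, pre-rhotic lowering, unconditioned shift)
Kubelish 'huyorpeshus' matches the regular reflex exactly, so the pair is cognate.

yes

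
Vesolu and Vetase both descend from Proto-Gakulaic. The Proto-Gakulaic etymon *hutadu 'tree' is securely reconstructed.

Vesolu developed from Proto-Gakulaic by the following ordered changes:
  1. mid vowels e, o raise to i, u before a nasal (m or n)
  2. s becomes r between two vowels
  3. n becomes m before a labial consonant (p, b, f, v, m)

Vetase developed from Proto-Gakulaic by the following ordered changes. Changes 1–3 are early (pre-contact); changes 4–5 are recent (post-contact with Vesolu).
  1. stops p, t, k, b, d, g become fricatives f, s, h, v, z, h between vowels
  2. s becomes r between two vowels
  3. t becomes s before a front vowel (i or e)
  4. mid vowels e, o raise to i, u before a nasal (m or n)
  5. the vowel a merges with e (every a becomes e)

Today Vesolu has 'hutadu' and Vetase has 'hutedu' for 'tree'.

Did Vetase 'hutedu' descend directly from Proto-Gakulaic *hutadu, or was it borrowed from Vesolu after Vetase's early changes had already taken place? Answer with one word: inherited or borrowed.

If inherited, *hutadu would pass through all of Vetase's changes:
Vetase: start from *hutadu.
  rule 1 (intervocalic lenition): hutadu → husazu
  rule 2 (rhotacism): husazu → hurazu
  rule 3: no change — hurazu
  rule 4: no change — hurazu
  rule 5 (vowel merger): hurazu → hurezu
  ⇒ Vetase hurezu
If borrowed from Vesolu 'hutadu' after the early changes, it would undergo only the recent ones:
  rule 4 (pre-nasal raising): no change (hutadu)
  rule 5 (vowel merger): hutadu → hutedu
  ⇒ as a loan: hutedu
Vetase 'hutedu' matches the loan outcome 'hutedu', not the inherited 'hurezu' — it skipped the early Vetase changes, so it was borrowed from Vesolu.

borrowed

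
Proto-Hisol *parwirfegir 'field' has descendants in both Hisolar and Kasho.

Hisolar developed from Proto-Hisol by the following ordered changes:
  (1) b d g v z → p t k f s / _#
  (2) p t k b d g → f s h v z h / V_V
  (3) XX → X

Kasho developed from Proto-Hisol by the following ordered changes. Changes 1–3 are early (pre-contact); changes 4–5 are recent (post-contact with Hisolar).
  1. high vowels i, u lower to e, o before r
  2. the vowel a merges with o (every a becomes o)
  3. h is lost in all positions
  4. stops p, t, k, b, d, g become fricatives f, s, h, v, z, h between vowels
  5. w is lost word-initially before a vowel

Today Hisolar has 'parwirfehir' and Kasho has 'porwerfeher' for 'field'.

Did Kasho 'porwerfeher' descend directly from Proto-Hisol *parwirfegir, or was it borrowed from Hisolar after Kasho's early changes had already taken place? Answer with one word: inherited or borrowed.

If inherited, *parwirfegir would pass through all of Kasho's changes:
Kasho: start from *parwirfegir.
  rule 1 (pre-rhotic lowering): parwirfegir → parwerfeger
  rule 2 (vowel merger): parwerfeger → porwerfeger
  rule 3: no change — porwerfeger
  rule 4 (intervocalic lenition): porwerfeger → porwerfeher
  rule 5: no change — porwerfeher
  ⇒ Kasho porwerfeher
If borrowed from Hisolar 'parwirfehir' after the early changes, it would undergo only the recent ones:
  rule 4 (intervocalic lenition): no change (parwirfehir)
  rule 5 (glide loss): no change (parwirfehir)
  ⇒ as a loan: parwirfehir
Kasho 'porwerfeher' matches the inherited outcome exactly, so it is an inherited cognate, not a loan.

inherited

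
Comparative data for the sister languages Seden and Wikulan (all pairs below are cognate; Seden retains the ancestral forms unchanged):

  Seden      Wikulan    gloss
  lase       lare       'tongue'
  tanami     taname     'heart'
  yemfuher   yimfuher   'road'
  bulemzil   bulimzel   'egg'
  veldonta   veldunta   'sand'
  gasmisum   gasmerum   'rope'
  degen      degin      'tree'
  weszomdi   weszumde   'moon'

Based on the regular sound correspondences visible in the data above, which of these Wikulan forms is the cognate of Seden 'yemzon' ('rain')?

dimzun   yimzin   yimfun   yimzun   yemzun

yimzun

yemfuher ~ yimfuher, bulemzil ~ bulimzel — Seden e corresponds to Wikulan i after a consonant, before a nasal.
veldonta ~ veldunta — Seden o corresponds to Wikulan u after a consonant, before a nasal.
Applying these to Seden 'yemzon':
  yemzon → yimzon   (e→i after a consonant, before a nasal)
  yimzon → yimzun   (o→u after a consonant, before a nasal)
So the Wikulan cognate is 'yimzun'.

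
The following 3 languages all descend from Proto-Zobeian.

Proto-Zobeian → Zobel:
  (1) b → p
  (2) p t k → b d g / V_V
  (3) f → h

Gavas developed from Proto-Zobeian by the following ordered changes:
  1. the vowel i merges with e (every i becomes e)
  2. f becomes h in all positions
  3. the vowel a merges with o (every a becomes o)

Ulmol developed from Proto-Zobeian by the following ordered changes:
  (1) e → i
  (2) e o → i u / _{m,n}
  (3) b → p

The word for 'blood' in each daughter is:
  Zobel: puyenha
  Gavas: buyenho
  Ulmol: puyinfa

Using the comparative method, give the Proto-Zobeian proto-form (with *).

*buyenfa

Position 1: Zobel has p, Gavas has b, Ulmol has p. Gavas preserves b here (none of its changes turn any other segment into b), so the proto-segment is *b.
Position 7: Zobel has a, Gavas has o, Ulmol has a. Zobel preserves a here (none of its changes turn any other segment into a), so the proto-segment is *a.
Verify the candidate proto-form against each daughter:
Zobel: *buyenfa > puyenfa > puyenha  (by unconditioned shift, unconditioned shift)
Gavas: *buyenfa
  buyenfa (rule 1 does not apply)
  buyenfa → buyenha   [unconditioned shift]
  buyenha → buyenho   [vowel merger]
  giving Gavas buyenho.
Ulmol: start from *buyenfa.
  rule 1 (vowel merger): buyenfa → buyinfa
  rule 2: no change — buyinfa
  rule 3 (unconditioned shift): buyinfa → puyinfa
  ⇒ Ulmol puyinfa
Only *buyenfa yields all of Zobel puyenha, Gavas buyenho, Ulmol puyinfa.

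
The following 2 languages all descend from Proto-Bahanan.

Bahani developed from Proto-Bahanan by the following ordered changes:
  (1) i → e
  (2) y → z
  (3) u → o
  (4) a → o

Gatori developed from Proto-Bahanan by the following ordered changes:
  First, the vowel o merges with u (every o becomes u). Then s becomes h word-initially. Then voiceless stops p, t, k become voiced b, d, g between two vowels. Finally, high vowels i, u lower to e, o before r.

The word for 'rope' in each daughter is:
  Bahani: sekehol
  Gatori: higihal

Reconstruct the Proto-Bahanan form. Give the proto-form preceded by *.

Position 1: Bahani has s, Gatori has h. Bahani preserves s here (none of its changes turn any other segment into s), so the proto-segment is *s.
Position 3: Bahani has k, Gatori has g. Bahani preserves k here (none of its changes turn any other segment into k), so the proto-segment is *k.
Position 6: Bahani has o, Gatori has a. Gatori preserves a here (none of its changes turn any other segment into a), so the proto-segment is *a.
This points to *sikihal. Verify forward in each daughter:
Bahani: start from *sikihal.
  rule 1 (vowel merger): sikihal → sekehal
  rule 2: no change — sekehal
  rule 3: no change — sekehal
  rule 4 (vowel merger): sekehal → sekehol
  ⇒ Bahani sekehol
Gatori: *sikihal > hikihal > higihal  (by debuccalisation, intervocalic voicing)
*sikihal is the unique common source.

*sikihal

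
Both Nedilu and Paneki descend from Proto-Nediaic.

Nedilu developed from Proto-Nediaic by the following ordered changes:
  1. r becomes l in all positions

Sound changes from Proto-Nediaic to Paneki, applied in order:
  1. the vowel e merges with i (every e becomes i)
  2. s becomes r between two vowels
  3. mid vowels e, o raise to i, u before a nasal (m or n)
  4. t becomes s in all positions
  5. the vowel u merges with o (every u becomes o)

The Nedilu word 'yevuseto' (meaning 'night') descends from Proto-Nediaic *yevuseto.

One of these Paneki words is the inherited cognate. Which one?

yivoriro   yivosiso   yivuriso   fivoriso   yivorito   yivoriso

yivoriso

Paneki: *yevuseto
  yevuseto → yivusito   [vowel merger]
  yivusito → yivurito   [rhotacism]
  yivurito (rule 3 does not apply)
  yivurito → yivuriso   [unconditioned shift]
  yivuriso → yivoriso   [vowel merger]
  giving Paneki yivoriso.
The other candidates each miss or misapply at least one Paneki change.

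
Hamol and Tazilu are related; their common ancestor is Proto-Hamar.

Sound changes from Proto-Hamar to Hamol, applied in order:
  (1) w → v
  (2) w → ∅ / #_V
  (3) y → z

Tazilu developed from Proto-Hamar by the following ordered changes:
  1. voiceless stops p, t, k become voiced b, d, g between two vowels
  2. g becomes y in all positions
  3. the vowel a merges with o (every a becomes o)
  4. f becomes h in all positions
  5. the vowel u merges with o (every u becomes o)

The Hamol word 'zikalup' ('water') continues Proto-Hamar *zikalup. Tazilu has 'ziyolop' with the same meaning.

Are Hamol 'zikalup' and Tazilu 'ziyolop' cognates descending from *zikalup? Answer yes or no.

Derive the expected Tazilu reflex of *zikalup:
Tazilu: *zikalup
  zikalup → zigalup   [intervocalic voicing]
  zigalup → ziyalup   [unconditioned shift]
  ziyalup → ziyolup   [vowel merger]
  ziyolup (rule 4 does not apply)
  ziyolup → ziyolop   [vowel merger]
  giving Tazilu ziyolop.
Tazilu 'ziyolop' matches the regular reflex exactly, so the pair is cognate.

yes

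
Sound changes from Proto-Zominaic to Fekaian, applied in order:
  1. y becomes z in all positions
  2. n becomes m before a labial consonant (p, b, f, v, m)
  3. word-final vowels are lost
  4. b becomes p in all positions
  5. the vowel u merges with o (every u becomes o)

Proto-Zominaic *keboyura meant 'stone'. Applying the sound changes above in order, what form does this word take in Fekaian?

Fekaian: start from *keboyura.
  rule 1 (unconditioned shift): keboyura → kebozura
  rule 2: no change — kebozura
  rule 3 (apocope): kebozura → kebozur
  rule 4 (unconditioned shift): kebozur → kepozur
  rule 5 (vowel merger): kepozur → kepozor
  ⇒ Fekaian kepozor

kepozor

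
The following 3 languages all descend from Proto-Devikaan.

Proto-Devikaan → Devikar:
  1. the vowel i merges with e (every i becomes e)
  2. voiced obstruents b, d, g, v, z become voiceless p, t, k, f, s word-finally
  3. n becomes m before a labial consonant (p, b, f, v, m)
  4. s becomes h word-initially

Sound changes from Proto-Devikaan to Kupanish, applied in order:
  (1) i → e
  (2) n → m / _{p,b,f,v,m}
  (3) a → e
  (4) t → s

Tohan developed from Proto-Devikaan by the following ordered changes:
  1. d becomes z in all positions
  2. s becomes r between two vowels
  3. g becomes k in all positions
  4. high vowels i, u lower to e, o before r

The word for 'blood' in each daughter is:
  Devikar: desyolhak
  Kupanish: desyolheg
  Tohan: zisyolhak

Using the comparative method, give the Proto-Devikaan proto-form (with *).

Position 9: Devikar has k, Kupanish has g, Tohan has k. Kupanish preserves g here (none of its changes turn any other segment into g), so the proto-segment is *g.
Position 8: Devikar has a, Kupanish has e, Tohan has a. Devikar preserves a here (none of its changes turn any other segment into a), so the proto-segment is *a.
Position 2: Devikar has e, Kupanish has e, Tohan has i. Tohan preserves i here (none of its changes turn any other segment into i), so the proto-segment is *i.
Continuing position by position gives *disyolhag; check it forward:
Devikar: *disyolhag > desyolhag > desyolhak  (by vowel merger, final devoicing)
Kupanish: start from *disyolhag.
  rule 1 (vowel merger): disyolhag → desyolhag
  rule 2: no change — desyolhag
  rule 3 (vowel merger): desyolhag → desyolheg
  rule 4: no change — desyolheg
  ⇒ Kupanish desyolheg
Tohan: start from *disyolhag.
  rule 1 (unconditioned shift): disyolhag → zisyolhag
  rule 2: no change — zisyolhag
  rule 3 (unconditioned shift): zisyolhag → zisyolhak
  rule 4: no change — zisyolhak
  ⇒ Tohan zisyolhak
No other proto-form is consistent with every reflex, so the reconstruction is *disyolhag.

*disyolhag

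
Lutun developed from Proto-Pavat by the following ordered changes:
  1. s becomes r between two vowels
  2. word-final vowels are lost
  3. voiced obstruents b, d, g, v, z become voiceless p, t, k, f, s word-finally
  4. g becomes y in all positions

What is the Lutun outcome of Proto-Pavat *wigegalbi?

wiyeyalp

Lutun: start from *wigegalbi.
  rule 1: no change — wigegalbi
  rule 2 (apocope): wigegalbi → wigegalb
  rule 3 (final devoicing): wigegalb → wigegalp
  rule 4 (unconditioned shift): wigegalp → wiyeyalp
  ⇒ Lutun wiyeyalp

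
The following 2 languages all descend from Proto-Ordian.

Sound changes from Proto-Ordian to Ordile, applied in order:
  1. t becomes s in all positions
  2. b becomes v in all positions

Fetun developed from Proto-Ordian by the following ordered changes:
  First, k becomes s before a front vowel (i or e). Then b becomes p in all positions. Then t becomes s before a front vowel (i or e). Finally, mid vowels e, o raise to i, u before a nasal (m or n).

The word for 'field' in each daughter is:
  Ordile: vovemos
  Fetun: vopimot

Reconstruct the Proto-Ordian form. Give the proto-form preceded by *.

Position 3: Ordile has v, Fetun has p. Taking the neighbouring segments as reconstructed: Ordile v could go back to *b or *v; Fetun p could go back to *p or *b — the one source consistent with every daughter is *b.
Position 4: Ordile has e, Fetun has i. Ordile preserves e here (none of its changes turn any other segment into e), so the proto-segment is *e.
Position 7: Ordile has s, Fetun has t. Fetun preserves t here (none of its changes turn any other segment into t), so the proto-segment is *t.
Verify the candidate proto-form against each daughter:
Ordile: start from *vobemot.
  rule 1 (unconditioned shift): vobemot → vobemos
  rule 2 (unconditioned shift): vobemos → vovemos
  ⇒ Ordile vovemos
Fetun: start from *vobemot.
  rule 1: no change — vobemot
  rule 2 (unconditioned shift): vobemot → vopemot
  rule 3: no change — vopemot
  rule 4 (pre-nasal raising): vopemot → vopimot
  ⇒ Fetun vopimot
No other proto-form is consistent with every reflex, so the reconstruction is *vobemot.

*vobemot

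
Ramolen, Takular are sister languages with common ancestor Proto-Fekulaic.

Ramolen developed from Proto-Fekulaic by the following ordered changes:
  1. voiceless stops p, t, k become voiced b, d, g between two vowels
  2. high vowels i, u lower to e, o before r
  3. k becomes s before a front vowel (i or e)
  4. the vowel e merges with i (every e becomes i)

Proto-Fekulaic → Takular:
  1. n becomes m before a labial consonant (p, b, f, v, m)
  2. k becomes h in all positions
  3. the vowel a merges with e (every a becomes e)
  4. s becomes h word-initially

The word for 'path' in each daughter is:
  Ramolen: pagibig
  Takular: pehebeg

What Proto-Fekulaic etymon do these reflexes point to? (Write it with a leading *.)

Position 4: Ramolen has i, Takular has e. Taking the neighbouring segments as reconstructed: Ramolen i could go back to *e or *i; Takular e could go back to *a or *e — the one source consistent with every daughter is *e.
Position 2: Ramolen has a, Takular has e. Ramolen preserves a here (none of its changes turn any other segment into a), so the proto-segment is *a.
Position 3: Ramolen has g, Takular has h. Taking the neighbouring segments as reconstructed: Ramolen g could go back to *k or *g; Takular h could go back to *k or *h — the one source consistent with every daughter is *k.
Continuing position by position gives *pakebeg; check it forward:
Ramolen: start from *pakebeg.
  rule 1 (intervocalic voicing): pakebeg → pagebeg
  rule 2: no change — pagebeg
  rule 3: no change — pagebeg
  rule 4 (vowel merger): pagebeg → pagibig
  ⇒ Ramolen pagibig
Takular: *pakebeg
  pakebeg (rule 1 does not apply)
  pakebeg → pahebeg   [unconditioned shift]
  pahebeg → pehebeg   [vowel merger]
  pehebeg (rule 4 does not apply)
  giving Takular pehebeg.
*pakebeg is the unique common source.

*pakebeg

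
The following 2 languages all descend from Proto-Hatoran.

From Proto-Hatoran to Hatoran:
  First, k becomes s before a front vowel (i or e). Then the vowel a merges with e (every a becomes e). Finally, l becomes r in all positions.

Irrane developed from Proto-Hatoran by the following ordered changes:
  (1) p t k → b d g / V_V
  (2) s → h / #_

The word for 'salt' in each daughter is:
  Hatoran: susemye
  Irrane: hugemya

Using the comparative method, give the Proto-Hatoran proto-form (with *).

Position 1: Hatoran has s, Irrane has h. Taking the neighbouring segments as reconstructed: Hatoran s can only go back to *s; Irrane h could go back to *s or *h — the one source consistent with every daughter is *s.
Position 7: Hatoran has e, Irrane has a. Irrane preserves a here (none of its changes turn any other segment into a), so the proto-segment is *a.
This points to *sukemya. Verify forward in each daughter:
Hatoran: start from *sukemya.
  rule 1 (palatalisation): sukemya → susemya
  rule 2 (vowel merger): susemya → susemye
  rule 3: no change — susemye
  ⇒ Hatoran susemye
Irrane: *sukemya
  sukemya → sugemya   [intervocalic voicing]
  sugemya → hugemya   [debuccalisation]
  giving Irrane hugemya.
*sukemya is the unique common source.

*sukemya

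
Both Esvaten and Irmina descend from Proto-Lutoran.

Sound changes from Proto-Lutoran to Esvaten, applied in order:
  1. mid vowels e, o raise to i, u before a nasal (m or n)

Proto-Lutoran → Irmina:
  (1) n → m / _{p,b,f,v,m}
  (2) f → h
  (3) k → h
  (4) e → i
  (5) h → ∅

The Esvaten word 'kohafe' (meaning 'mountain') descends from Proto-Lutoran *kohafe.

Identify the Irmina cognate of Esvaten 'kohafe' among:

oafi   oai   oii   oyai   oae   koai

oai

Irmina: start from *kohafe.
  rule 1: no change — kohafe
  rule 2 (unconditioned shift): kohafe → kohahe
  rule 3 (unconditioned shift): kohahe → hohahe
  rule 4 (vowel merger): hohahe → hohahi
  rule 5 (h-loss): hohahi → oai
  ⇒ Irmina oai
Only 'oai' matches the regular Irmina development of *kohafe.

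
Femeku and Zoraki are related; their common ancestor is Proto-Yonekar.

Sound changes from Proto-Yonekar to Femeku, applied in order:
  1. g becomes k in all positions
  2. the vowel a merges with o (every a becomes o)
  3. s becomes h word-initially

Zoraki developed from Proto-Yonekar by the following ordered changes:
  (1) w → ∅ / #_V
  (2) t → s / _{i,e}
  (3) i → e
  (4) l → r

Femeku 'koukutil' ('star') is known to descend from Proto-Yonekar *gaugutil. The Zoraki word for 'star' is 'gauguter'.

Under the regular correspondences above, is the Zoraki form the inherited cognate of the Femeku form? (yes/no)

Derive the expected Zoraki reflex of *gaugutil:
Zoraki: *gaugutil > gaugusil > gaugusel > gauguser  (by palatalisation, vowel merger, unconditioned shift)
The regular Zoraki reflex would be 'gauguser', but the attested form is 'gauguter'. The correspondence is irregular, so they are not cognates (the Zoraki form has a different source).

no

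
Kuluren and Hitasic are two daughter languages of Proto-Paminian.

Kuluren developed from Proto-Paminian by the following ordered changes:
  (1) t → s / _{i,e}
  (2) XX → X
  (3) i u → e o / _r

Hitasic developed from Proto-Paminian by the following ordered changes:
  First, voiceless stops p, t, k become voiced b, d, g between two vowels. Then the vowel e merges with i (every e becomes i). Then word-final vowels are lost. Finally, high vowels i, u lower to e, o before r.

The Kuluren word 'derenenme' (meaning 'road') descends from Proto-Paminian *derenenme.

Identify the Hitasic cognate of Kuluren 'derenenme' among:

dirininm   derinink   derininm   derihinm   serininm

derininm

Hitasic: *derenenme
  derenenme (rule 1 does not apply)
  derenenme → dirininmi   [vowel merger]
  dirininmi → dirininm   [apocope]
  dirininm → derininm   [pre-rhotic lowering]
  giving Hitasic derininm.
The other candidates each miss or misapply at least one Hitasic change.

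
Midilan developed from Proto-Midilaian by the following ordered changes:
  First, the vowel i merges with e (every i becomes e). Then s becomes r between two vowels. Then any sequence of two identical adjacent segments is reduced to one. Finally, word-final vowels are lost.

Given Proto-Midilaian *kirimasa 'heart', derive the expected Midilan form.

Midilan: *kirimasa > keremasa > keremara > keremar  (by vowel merger, rhotacism, apocope)

keremar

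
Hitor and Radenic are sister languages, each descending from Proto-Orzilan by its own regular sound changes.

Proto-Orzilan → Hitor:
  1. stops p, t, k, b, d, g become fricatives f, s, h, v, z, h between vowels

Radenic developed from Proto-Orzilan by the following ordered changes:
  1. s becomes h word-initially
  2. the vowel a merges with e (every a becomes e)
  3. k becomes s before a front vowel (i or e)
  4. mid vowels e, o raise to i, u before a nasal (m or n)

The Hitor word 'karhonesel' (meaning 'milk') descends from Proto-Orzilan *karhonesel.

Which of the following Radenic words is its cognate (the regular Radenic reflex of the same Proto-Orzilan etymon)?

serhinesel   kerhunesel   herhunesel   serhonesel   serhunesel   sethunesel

Radenic: start from *karhonesel.
  rule 1: no change — karhonesel
  rule 2 (vowel merger): karhonesel → kerhonesel
  rule 3 (palatalisation): kerhonesel → serhonesel
  rule 4 (pre-nasal raising): serhonesel → serhunesel
  ⇒ Radenic serhunesel

serhunesel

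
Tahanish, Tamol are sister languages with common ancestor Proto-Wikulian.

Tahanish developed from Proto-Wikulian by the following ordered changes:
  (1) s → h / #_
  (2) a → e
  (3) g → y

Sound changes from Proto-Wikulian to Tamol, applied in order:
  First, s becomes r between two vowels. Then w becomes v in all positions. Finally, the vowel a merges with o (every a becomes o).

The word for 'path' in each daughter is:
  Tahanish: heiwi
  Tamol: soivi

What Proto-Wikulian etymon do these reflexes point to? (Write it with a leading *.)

*saiwi

Position 4: Tahanish has w, Tamol has v. Tahanish preserves w here (none of its changes turn any other segment into w), so the proto-segment is *w.
Position 2: Tahanish has e, Tamol has o. Taking the neighbouring segments as reconstructed: Tahanish e could go back to *a or *e; Tamol o could go back to *a or *o — the one source consistent with every daughter is *a.
Verify the candidate proto-form against each daughter:
Tahanish: start from *saiwi.
  rule 1 (debuccalisation): saiwi → haiwi
  rule 2 (vowel merger): haiwi → heiwi
  rule 3: no change — heiwi
  ⇒ Tahanish heiwi
Tamol: start from *saiwi.
  rule 1: no change — saiwi
  rule 2 (unconditioned shift): saiwi → saivi
  rule 3 (vowel merger): saivi → soivi
  ⇒ Tamol soivi
*saiwi is the unique common source.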